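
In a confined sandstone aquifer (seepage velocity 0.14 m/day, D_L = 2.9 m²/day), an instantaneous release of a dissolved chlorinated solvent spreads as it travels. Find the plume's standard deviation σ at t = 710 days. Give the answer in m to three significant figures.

Dispersive spreading gives a Gaussian with σ² = 2Dt; advection only shifts the center.
σ = √(2 × 2.9 × 710) = 64.2 m.

64.2 m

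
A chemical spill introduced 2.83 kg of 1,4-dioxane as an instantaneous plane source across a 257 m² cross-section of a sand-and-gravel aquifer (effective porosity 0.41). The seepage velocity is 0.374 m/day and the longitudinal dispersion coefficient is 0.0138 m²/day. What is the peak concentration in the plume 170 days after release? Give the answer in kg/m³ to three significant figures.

The peak of an instantaneous 1D plume sits at x = vt; there the Gaussian factor is 1 and C_max = M/(n_e·A·√(4πDt)), where n_e·A is the pore area the mass is dissolved in.
√(4πDt) = √(4π × 0.0138 × 170) = 5.430 m, so C_max = 2.83/(0.41 × 257 × 5.430) = 0.00495 kg/m³.

0.00495 kg/m³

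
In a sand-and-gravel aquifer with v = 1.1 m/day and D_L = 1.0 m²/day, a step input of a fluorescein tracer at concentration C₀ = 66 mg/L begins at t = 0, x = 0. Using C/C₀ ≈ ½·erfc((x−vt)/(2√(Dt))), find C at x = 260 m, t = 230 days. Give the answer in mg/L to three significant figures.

For a continuous step input, C/C₀ ≈ ½·erfc((x−vt)/(2√(Dt))).
vt = 1.1 × 230 = 253 m and 2√(Dt) = 2√(1.0 × 230) = 30.33 m.
Argument (x−vt)/(2√(Dt)) = (260 − 253)/30.33 = 0.2308; ½·erfc(0.2308) = 0.3721.
C = 66 × 0.3721 = 24.6 mg/L.

24.6 mg/L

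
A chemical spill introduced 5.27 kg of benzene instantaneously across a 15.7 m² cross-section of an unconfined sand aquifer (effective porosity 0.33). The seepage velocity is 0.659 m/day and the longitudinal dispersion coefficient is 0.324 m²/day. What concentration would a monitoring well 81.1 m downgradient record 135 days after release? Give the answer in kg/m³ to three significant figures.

For an instantaneous plane source, C(x,t) = M/(n_e·A·√(4πDt)) · exp(−(x−vt)²/(4Dt)), with n_e·A the pore (flow) area.
Plume center vt = 0.659 × 135 = 88.965 m, so the well at 81.1 m is 7.865 m upgradient of the peak.
√(4πDt) = 23.44 m, giving peak height M/(n_e·A·√(4πDt)) = 5.27/(0.33 × 15.7 × 23.44) = 0.04339 kg/m³.
(x−vt)²/(4Dt) = (-7.865)²/(4 × 0.324 × 135) = 0.3536; exp(−0.3536) = 0.7022.
C = 0.04339 × 0.7022 = 0.0305 kg/m³.

0.0305 kg/m³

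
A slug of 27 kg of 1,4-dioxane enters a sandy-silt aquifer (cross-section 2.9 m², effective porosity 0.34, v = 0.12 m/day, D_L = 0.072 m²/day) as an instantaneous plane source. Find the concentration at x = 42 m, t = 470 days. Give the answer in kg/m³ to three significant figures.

For an instantaneous plane source, C(x,t) = M/(n_e·A·√(4πDt)) · exp(−(x−vt)²/(4Dt)), with n_e·A the pore (flow) area.
Plume center vt = 0.12 × 470 = 56.4 m, so the well at 42 m is 14.4 m upgradient of the peak.
√(4πDt) = 20.62 m, giving peak height M/(n_e·A·√(4πDt)) = 27/(0.34 × 2.9 × 20.62) = 1.328 kg/m³.
(x−vt)²/(4Dt) = (-14.4)²/(4 × 0.072 × 470) = 1.532; exp(−1.532) = 0.2161.
C = 1.328 × 0.2161 = 0.287 kg/m³.

0.287 kg/m³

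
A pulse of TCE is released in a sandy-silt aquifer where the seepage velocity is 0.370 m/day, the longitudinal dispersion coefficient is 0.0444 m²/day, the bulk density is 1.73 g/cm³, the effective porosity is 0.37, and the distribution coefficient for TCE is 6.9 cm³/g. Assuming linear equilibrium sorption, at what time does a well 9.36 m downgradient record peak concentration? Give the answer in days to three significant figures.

Retardation factor R = 1 + ρ_b·K_d/n = 1 + 1.73 × 6.9/0.37 = 33.26.
Sorption retards both mechanisms: v_R = v/R = 0.01112 m/day, D_R = D/R = 0.001335 m²/day.
Peak time from v_R²t² + 2D_R t − x² = 0: t = (√(D_R² + v_R²x²) − D_R)/v_R².
√(D_R² + v_R²x²) = √(0.001335² + 0.01112² × 9.36²) = 0.1041; v_R² = 0.0001237.
t = (0.1041 − 0.001335)/0.0001237 = 831 days.

831 days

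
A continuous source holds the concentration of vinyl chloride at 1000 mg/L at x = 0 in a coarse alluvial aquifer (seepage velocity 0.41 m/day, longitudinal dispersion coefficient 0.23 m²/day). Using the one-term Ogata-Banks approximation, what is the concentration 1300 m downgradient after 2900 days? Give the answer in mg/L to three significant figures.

1.19 mg/L

For a continuous step input, C/C₀ ≈ ½·erfc((x−vt)/(2√(Dt))).
vt = 0.41 × 2900 = 1189 m and 2√(Dt) = 2√(0.23 × 2900) = 51.65 m.
Argument (x−vt)/(2√(Dt)) = (1300 − 1189)/51.65 = 2.149; ½·erfc(2.149) = 0.001186.
C = 1000 × 0.001186 = 1.19 mg/L.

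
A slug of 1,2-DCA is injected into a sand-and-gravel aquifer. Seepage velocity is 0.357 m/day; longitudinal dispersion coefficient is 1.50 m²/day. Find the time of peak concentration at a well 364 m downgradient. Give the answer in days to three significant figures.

1010 days

For the 1D instantaneous-source solution, setting ∂C/∂t = 0 at fixed x gives v²t² + 2Dt − x² = 0, so t = (√(D² + v²x²) − D)/v².
√(D² + v²x²) = √(1.50² + 0.357² × 364²) = 130.0; v² = 0.127449.
t = (130.0 − 1.50)/0.127449 = 1010 days (vs. the pure-advection estimate x/v = 1020 d).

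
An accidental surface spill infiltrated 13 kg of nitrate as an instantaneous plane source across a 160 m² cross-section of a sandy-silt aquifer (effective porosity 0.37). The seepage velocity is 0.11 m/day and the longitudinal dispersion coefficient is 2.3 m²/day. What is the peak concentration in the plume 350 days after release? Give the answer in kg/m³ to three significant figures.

0.00218 kg/m³

The peak of an instantaneous 1D plume sits at x = vt; there the Gaussian factor is 1 and C_max = M/(n_e·A·√(4πDt)), where n_e·A is the pore area the mass is dissolved in.
√(4πDt) = √(4π × 2.3 × 350) = 100.6 m, so C_max = 13/(0.37 × 160 × 100.6) = 0.00218 kg/m³.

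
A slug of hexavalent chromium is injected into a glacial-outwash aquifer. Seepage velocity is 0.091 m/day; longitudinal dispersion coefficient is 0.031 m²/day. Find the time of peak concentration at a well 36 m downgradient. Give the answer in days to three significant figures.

For the 1D instantaneous-source solution, setting ∂C/∂t = 0 at fixed x gives v²t² + 2Dt − x² = 0, so t = (√(D² + v²x²) − D)/v².
√(D² + v²x²) = √(0.031² + 0.091² × 36²) = 3.276; v² = 0.008281.
t = (3.276 − 0.031)/0.008281 = 392 days (vs. the pure-advection estimate x/v = 396 d).

392 days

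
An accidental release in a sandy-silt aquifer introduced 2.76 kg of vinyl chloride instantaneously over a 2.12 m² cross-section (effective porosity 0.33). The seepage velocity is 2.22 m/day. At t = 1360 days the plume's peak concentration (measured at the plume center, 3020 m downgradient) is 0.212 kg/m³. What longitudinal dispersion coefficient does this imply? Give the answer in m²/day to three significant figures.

0.0203 m²/day

At the plume center C_max = M/(n_e·A·√(4πDt)), so D = M²/(4πt·(n_e·A·C_max)²).
n_e·A·C_max = 0.33 × 2.12 × 0.212 = 0.1483 kg/m.
D = 2.76²/(4π × 1360 × 0.1483²) = 0.0203 m²/day.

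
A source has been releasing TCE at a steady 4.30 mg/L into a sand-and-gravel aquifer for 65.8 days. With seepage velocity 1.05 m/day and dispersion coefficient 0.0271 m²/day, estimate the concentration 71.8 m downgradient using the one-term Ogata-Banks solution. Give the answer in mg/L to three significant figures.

0.325 mg/L

For a continuous step input, C/C₀ ≈ ½·erfc((x−vt)/(2√(Dt))).
vt = 1.05 × 65.8 = 69.09 m and 2√(Dt) = 2√(0.0271 × 65.8) = 2.671 m.
Argument (x−vt)/(2√(Dt)) = (71.8 − 69.09)/2.671 = 1.015; ½·erfc(1.015) = 0.07558.
C = 4.30 × 0.07558 = 0.325 mg/L.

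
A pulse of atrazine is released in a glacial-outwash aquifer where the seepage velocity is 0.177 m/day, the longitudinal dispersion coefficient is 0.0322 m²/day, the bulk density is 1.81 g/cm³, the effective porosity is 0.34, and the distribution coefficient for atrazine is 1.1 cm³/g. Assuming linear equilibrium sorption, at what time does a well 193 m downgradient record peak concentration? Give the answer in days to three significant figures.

7470 days

Retardation factor R = 1 + ρ_b·K_d/n = 1 + 1.81 × 1.1/0.34 = 6.856.
Sorption retards both mechanisms: v_R = v/R = 0.02582 m/day, D_R = D/R = 0.004697 m²/day.
Peak time from v_R²t² + 2D_R t − x² = 0: t = (√(D_R² + v_R²x²) − D_R)/v_R².
√(D_R² + v_R²x²) = √(0.004697² + 0.02582² × 193²) = 4.983; v_R² = 0.0006667.
t = (4.983 − 0.004697)/0.0006667 = 7470 days.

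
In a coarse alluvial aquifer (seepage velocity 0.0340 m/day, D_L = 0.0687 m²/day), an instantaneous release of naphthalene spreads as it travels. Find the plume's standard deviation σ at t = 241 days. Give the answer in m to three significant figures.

5.75 m

Dispersive spreading gives a Gaussian with σ² = 2Dt; advection only shifts the center.
σ = √(2 × 0.0687 × 241) = 5.75 m.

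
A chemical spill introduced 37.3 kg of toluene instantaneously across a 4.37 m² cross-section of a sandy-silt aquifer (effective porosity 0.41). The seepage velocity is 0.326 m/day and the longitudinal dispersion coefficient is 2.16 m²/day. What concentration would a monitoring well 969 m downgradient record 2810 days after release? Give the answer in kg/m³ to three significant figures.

0.0672 kg/m³

For an instantaneous plane source, C(x,t) = M/(n_e·A·√(4πDt)) · exp(−(x−vt)²/(4Dt)), with n_e·A the pore (flow) area.
Plume center vt = 0.326 × 2810 = 916.06 m, so the well at 969 m is 52.94 m downgradient of the peak.
√(4πDt) = 276.2 m, giving peak height M/(n_e·A·√(4πDt)) = 37.3/(0.41 × 4.37 × 276.2) = 0.07537 kg/m³.
(x−vt)²/(4Dt) = (52.94)²/(4 × 2.16 × 2810) = 0.1154; exp(−0.1154) = 0.8910.
C = 0.07537 × 0.8910 = 0.0672 kg/m³.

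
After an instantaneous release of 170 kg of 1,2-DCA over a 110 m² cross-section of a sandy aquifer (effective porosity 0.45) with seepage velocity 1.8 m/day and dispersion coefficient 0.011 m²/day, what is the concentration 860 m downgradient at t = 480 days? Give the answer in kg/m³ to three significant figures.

0.198 kg/m³

For an instantaneous plane source, C(x,t) = M/(n_e·A·√(4πDt)) · exp(−(x−vt)²/(4Dt)), with n_e·A the pore (flow) area.
Plume center vt = 1.8 × 480 = 864 m, so the well at 860 m is 4 m upgradient of the peak.
√(4πDt) = 8.146 m, giving peak height M/(n_e·A·√(4πDt)) = 170/(0.45 × 110 × 8.146) = 0.4216 kg/m³.
(x−vt)²/(4Dt) = (-4)²/(4 × 0.011 × 480) = 0.7576; exp(−0.7576) = 0.4688.
C = 0.4216 × 0.4688 = 0.198 kg/m³.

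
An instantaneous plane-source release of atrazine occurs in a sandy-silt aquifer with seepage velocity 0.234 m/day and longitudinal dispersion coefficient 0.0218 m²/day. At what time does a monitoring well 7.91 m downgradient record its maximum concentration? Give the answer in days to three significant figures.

For the 1D instantaneous-source solution, setting ∂C/∂t = 0 at fixed x gives v²t² + 2Dt − x² = 0, so t = (√(D² + v²x²) − D)/v².
√(D² + v²x²) = √(0.0218² + 0.234² × 7.91²) = 1.851; v² = 0.054756.
t = (1.851 − 0.0218)/0.054756 = 33.4 days (vs. the pure-advection estimate x/v = 33.8 d).

33.4 days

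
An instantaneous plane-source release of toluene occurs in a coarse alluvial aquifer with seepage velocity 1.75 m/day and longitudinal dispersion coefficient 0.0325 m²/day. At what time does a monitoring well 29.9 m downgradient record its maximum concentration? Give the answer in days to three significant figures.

17.1 days

For the 1D instantaneous-source solution, setting ∂C/∂t = 0 at fixed x gives v²t² + 2Dt − x² = 0, so t = (√(D² + v²x²) − D)/v².
√(D² + v²x²) = √(0.0325² + 1.75² × 29.9²) = 52.33; v² = 3.0625.
t = (52.33 − 0.0325)/3.0625 = 17.1 days (vs. the pure-advection estimate x/v = 17.1 d).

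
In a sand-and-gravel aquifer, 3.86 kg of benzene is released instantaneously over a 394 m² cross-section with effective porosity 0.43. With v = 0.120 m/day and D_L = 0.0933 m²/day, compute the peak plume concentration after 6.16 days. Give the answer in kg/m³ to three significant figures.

The peak of an instantaneous 1D plume sits at x = vt; there the Gaussian factor is 1 and C_max = M/(n_e·A·√(4πDt)), where n_e·A is the pore area the mass is dissolved in.
√(4πDt) = √(4π × 0.0933 × 6.16) = 2.687 m, so C_max = 3.86/(0.43 × 394 × 2.687) = 0.00848 kg/m³.

0.00848 kg/m³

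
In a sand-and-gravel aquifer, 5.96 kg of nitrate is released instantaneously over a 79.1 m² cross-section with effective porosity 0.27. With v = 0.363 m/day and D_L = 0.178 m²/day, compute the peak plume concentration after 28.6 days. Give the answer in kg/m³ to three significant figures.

The peak of an instantaneous 1D plume sits at x = vt; there the Gaussian factor is 1 and C_max = M/(n_e·A·√(4πDt)), where n_e·A is the pore area the mass is dissolved in.
√(4πDt) = √(4π × 0.178 × 28.6) = 7.998 m, so C_max = 5.96/(0.27 × 79.1 × 7.998) = 0.0349 kg/m³.

0.0349 kg/m³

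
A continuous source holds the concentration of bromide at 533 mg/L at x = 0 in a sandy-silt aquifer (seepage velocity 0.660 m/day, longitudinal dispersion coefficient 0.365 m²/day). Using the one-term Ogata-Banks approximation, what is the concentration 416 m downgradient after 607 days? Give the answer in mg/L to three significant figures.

For a continuous step input, C/C₀ ≈ ½·erfc((x−vt)/(2√(Dt))).
vt = 0.660 × 607 = 400.62 m and 2√(Dt) = 2√(0.365 × 607) = 29.77 m.
Argument (x−vt)/(2√(Dt)) = (416 − 400.62)/29.77 = 0.5166; ½·erfc(0.5166) = 0.2325.
C = 533 × 0.2325 = 124 mg/L.

124 mg/L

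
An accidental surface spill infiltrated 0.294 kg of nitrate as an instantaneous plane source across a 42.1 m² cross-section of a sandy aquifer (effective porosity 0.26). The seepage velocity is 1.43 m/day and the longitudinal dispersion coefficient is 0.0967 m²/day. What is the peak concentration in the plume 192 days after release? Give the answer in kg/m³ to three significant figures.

0.00176 kg/m³

The peak of an instantaneous 1D plume sits at x = vt; there the Gaussian factor is 1 and C_max = M/(n_e·A·√(4πDt)), where n_e·A is the pore area the mass is dissolved in.
√(4πDt) = √(4π × 0.0967 × 192) = 15.27 m, so C_max = 0.294/(0.26 × 42.1 × 15.27) = 0.00176 kg/m³.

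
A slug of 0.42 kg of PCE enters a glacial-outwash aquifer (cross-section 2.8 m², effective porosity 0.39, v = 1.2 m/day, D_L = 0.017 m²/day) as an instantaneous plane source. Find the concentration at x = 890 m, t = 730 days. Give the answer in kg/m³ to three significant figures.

0.000594 kg/m³

For an instantaneous plane source, C(x,t) = M/(n_e·A·√(4πDt)) · exp(−(x−vt)²/(4Dt)), with n_e·A the pore (flow) area.
Plume center vt = 1.2 × 730 = 876 m, so the well at 890 m is 14 m downgradient of the peak.
√(4πDt) = 12.49 m, giving peak height M/(n_e·A·√(4πDt)) = 0.42/(0.39 × 2.8 × 12.49) = 0.03079 kg/m³.
(x−vt)²/(4Dt) = (14)²/(4 × 0.017 × 730) = 3.948; exp(−3.948) = 0.01929.
C = 0.03079 × 0.01929 = 0.000594 kg/m³.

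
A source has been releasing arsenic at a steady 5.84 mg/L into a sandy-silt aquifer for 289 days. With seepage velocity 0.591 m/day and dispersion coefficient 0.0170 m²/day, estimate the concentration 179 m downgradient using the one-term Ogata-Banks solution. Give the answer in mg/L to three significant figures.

For a continuous step input, C/C₀ ≈ ½·erfc((x−vt)/(2√(Dt))).
vt = 0.591 × 289 = 170.799 m and 2√(Dt) = 2√(0.0170 × 289) = 4.433 m.
Argument (x−vt)/(2√(Dt)) = (179 − 170.799)/4.433 = 1.850; ½·erfc(1.850) = 0.004444.
C = 5.84 × 0.004444 = 0.0260 mg/L.

0.0260 mg/L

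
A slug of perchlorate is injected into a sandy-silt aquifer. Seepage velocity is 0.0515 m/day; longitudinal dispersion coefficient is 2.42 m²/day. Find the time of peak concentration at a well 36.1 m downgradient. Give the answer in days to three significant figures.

For the 1D instantaneous-source solution, setting ∂C/∂t = 0 at fixed x gives v²t² + 2Dt − x² = 0, so t = (√(D² + v²x²) − D)/v².
√(D² + v²x²) = √(2.42² + 0.0515² × 36.1²) = 3.052; v² = 0.00265225.
t = (3.052 − 2.42)/0.00265225 = 238 days (vs. the pure-advection estimate x/v = 701 d).

238 days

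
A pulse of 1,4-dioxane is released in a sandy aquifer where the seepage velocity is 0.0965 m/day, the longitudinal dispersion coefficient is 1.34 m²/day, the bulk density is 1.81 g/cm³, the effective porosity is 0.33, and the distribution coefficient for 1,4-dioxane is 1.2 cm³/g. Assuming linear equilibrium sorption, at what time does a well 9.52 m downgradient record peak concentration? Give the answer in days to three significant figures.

Retardation factor R = 1 + ρ_b·K_d/n = 1 + 1.81 × 1.2/0.33 = 7.582.
Sorption retards both mechanisms: v_R = v/R = 0.01273 m/day, D_R = D/R = 0.1767 m²/day.
Peak time from v_R²t² + 2D_R t − x² = 0: t = (√(D_R² + v_R²x²) − D_R)/v_R².
√(D_R² + v_R²x²) = √(0.1767² + 0.01273² × 9.52²) = 0.2143; v_R² = 0.0001621.
t = (0.2143 − 0.1767)/0.0001621 = 232 days.

232 days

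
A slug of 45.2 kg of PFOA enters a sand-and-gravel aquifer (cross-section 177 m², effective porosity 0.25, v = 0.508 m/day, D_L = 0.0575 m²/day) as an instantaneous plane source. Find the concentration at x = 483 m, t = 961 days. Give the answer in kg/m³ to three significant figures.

For an instantaneous plane source, C(x,t) = M/(n_e·A·√(4πDt)) · exp(−(x−vt)²/(4Dt)), with n_e·A the pore (flow) area.
Plume center vt = 0.508 × 961 = 488.188 m, so the well at 483 m is 5.188 m upgradient of the peak.
√(4πDt) = 26.35 m, giving peak height M/(n_e·A·√(4πDt)) = 45.2/(0.25 × 177 × 26.35) = 0.03877 kg/m³.
(x−vt)²/(4Dt) = (-5.188)²/(4 × 0.0575 × 961) = 0.1218; exp(−0.1218) = 0.8853.
C = 0.03877 × 0.8853 = 0.0343 kg/m³.

0.0343 kg/m³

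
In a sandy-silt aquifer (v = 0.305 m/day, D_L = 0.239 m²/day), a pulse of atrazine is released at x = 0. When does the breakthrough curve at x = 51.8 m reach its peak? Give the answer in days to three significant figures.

167 days

For the 1D instantaneous-source solution, setting ∂C/∂t = 0 at fixed x gives v²t² + 2Dt − x² = 0, so t = (√(D² + v²x²) − D)/v².
√(D² + v²x²) = √(0.239² + 0.305² × 51.8²) = 15.80; v² = 0.093025.
t = (15.80 − 0.239)/0.093025 = 167 days (vs. the pure-advection estimate x/v = 170 d).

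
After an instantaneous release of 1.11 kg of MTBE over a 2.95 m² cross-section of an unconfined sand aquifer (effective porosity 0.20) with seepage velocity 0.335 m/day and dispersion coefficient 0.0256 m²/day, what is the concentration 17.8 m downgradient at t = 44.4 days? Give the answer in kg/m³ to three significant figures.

0.0757 kg/m³

For an instantaneous plane source, C(x,t) = M/(n_e·A·√(4πDt)) · exp(−(x−vt)²/(4Dt)), with n_e·A the pore (flow) area.
Plume center vt = 0.335 × 44.4 = 14.874 m, so the well at 17.8 m is 2.926 m downgradient of the peak.
√(4πDt) = 3.779 m, giving peak height M/(n_e·A·√(4πDt)) = 1.11/(0.20 × 2.95 × 3.779) = 0.4978 kg/m³.
(x−vt)²/(4Dt) = (2.926)²/(4 × 0.0256 × 44.4) = 1.883; exp(−1.883) = 0.1521.
C = 0.4978 × 0.1521 = 0.0757 kg/m³.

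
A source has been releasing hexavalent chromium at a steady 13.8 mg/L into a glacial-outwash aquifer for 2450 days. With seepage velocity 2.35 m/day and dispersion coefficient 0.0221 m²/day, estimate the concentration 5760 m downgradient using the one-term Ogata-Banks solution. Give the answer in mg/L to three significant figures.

For a continuous step input, C/C₀ ≈ ½·erfc((x−vt)/(2√(Dt))).
vt = 2.35 × 2450 = 5757.5 m and 2√(Dt) = 2√(0.0221 × 2450) = 14.72 m.
Argument (x−vt)/(2√(Dt)) = (5760 − 5757.5)/14.72 = 0.1698; ½·erfc(0.1698) = 0.4051.
C = 13.8 × 0.4051 = 5.59 mg/L.

5.59 mg/L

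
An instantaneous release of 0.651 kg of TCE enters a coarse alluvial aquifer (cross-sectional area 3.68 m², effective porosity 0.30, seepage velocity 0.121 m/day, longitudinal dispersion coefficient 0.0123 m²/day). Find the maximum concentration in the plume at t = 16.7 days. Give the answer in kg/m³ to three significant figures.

The peak of an instantaneous 1D plume sits at x = vt; there the Gaussian factor is 1 and C_max = M/(n_e·A·√(4πDt)), where n_e·A is the pore area the mass is dissolved in.
√(4πDt) = √(4π × 0.0123 × 16.7) = 1.607 m, so C_max = 0.651/(0.30 × 3.68 × 1.607) = 0.367 kg/m³.

0.367 kg/m³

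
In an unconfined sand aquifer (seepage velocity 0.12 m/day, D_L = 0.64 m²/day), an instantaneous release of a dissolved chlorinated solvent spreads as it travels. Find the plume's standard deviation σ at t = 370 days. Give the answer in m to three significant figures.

Dispersive spreading gives a Gaussian with σ² = 2Dt; advection only shifts the center.
σ = √(2 × 0.64 × 370) = 21.8 m.

21.8 m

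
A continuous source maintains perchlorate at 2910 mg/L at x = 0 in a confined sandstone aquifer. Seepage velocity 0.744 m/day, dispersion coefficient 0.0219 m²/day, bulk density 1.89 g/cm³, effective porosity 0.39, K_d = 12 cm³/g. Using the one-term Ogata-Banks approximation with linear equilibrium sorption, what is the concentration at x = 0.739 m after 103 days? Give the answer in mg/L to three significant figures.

Retardation factor R = 1 + ρ_b·K_d/n = 1 + 1.89 × 12/0.39 = 59.15.
Sorption retards both mechanisms: v_R = v/R = 0.01258 m/day, D_R = D/R = 0.0003702 m²/day.
v_R·t = 0.01258 × 103 = 1.29574 m; 2√(D_R t) = 0.3905 m; argument = (0.739 − 1.29574)/0.3905 = -1.426.
C = C₀ × ½·erfc(-1.426) = 2910 × 0.9781 = 2850 mg/L.

2850 mg/L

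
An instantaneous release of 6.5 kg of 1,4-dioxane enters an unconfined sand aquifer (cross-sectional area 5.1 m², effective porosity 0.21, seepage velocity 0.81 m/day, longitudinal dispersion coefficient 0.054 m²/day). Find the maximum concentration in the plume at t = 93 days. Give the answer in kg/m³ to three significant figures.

The peak of an instantaneous 1D plume sits at x = vt; there the Gaussian factor is 1 and C_max = M/(n_e·A·√(4πDt)), where n_e·A is the pore area the mass is dissolved in.
√(4πDt) = √(4π × 0.054 × 93) = 7.944 m, so C_max = 6.5/(0.21 × 5.1 × 7.944) = 0.764 kg/m³.

0.764 kg/m³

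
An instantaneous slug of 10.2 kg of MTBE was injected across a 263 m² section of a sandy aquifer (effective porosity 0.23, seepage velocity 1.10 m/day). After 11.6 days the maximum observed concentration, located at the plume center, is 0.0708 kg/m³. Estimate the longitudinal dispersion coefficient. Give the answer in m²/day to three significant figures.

At the plume center C_max = M/(n_e·A·√(4πDt)), so D = M²/(4πt·(n_e·A·C_max)²).
n_e·A·C_max = 0.23 × 263 × 0.0708 = 4.283 kg/m.
D = 10.2²/(4π × 11.6 × 4.283²) = 0.0389 m²/day.

0.0389 m²/day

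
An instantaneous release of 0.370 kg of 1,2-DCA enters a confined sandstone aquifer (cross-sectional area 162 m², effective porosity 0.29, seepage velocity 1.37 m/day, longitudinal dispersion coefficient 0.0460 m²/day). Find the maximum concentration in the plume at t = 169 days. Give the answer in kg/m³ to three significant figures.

0.000797 kg/m³

The peak of an instantaneous 1D plume sits at x = vt; there the Gaussian factor is 1 and C_max = M/(n_e·A·√(4πDt)), where n_e·A is the pore area the mass is dissolved in.
√(4πDt) = √(4π × 0.0460 × 169) = 9.884 m, so C_max = 0.370/(0.29 × 162 × 9.884) = 0.000797 kg/m³.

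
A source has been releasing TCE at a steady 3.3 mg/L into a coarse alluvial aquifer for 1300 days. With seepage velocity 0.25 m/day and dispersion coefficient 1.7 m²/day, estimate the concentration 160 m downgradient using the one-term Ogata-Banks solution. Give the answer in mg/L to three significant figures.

For a continuous step input, C/C₀ ≈ ½·erfc((x−vt)/(2√(Dt))).
vt = 0.25 × 1300 = 325 m and 2√(Dt) = 2√(1.7 × 1300) = 94.02 m.
Argument (x−vt)/(2√(Dt)) = (160 − 325)/94.02 = -1.755; ½·erfc(-1.755) = 0.9935.
C = 3.3 × 0.9935 = 3.28 mg/L.

3.28 mg/L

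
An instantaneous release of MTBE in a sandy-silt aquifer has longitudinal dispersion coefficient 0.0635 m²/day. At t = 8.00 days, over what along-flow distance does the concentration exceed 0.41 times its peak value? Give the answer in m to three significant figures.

2.69 m

The plume is Gaussian with σ = √(2Dt) = √(2 × 0.0635 × 8.00) = 1.008 m.
C/C_peak = exp(−Δx²/(2σ²)) = 0.41 ⇒ Δx = σ·√(−2 ln 0.41) = 1.008 × 1.335 = 1.346 m.
Width = 2Δx = 2.69 m.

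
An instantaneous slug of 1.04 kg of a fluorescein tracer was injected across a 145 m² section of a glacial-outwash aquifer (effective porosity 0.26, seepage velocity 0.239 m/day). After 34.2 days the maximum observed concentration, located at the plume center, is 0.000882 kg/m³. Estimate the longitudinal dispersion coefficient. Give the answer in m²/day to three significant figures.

At the plume center C_max = M/(n_e·A·√(4πDt)), so D = M²/(4πt·(n_e·A·C_max)²).
n_e·A·C_max = 0.26 × 145 × 0.000882 = 0.03325 kg/m.
D = 1.04²/(4π × 34.2 × 0.03325²) = 2.28 m²/day.

2.28 m²/day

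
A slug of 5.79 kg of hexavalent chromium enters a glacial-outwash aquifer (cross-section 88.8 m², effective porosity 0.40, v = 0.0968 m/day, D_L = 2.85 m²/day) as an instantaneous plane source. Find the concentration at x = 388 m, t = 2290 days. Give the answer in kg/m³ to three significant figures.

For an instantaneous plane source, C(x,t) = M/(n_e·A·√(4πDt)) · exp(−(x−vt)²/(4Dt)), with n_e·A the pore (flow) area.
Plume center vt = 0.0968 × 2290 = 221.672 m, so the well at 388 m is 166.328 m downgradient of the peak.
√(4πDt) = 286.4 m, giving peak height M/(n_e·A·√(4πDt)) = 5.79/(0.40 × 88.8 × 286.4) = 0.0005692 kg/m³.
(x−vt)²/(4Dt) = (166.328)²/(4 × 2.85 × 2290) = 1.060; exp(−1.060) = 0.3465.
C = 0.0005692 × 0.3465 = 0.000197 kg/m³.

0.000197 kg/m³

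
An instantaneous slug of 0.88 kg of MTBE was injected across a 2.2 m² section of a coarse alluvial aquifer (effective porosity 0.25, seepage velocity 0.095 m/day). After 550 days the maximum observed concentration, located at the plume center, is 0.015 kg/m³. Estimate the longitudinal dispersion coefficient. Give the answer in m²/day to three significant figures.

At the plume center C_max = M/(n_e·A·√(4πDt)), so D = M²/(4πt·(n_e·A·C_max)²).
n_e·A·C_max = 0.25 × 2.2 × 0.015 = 0.008250 kg/m.
D = 0.88²/(4π × 550 × 0.008250²) = 1.65 m²/day.

1.65 m²/day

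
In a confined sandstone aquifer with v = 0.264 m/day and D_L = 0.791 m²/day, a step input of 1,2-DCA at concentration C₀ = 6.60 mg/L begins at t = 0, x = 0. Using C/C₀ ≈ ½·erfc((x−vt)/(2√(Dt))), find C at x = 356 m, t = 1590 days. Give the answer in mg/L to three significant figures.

5.93 mg/L

For a continuous step input, C/C₀ ≈ ½·erfc((x−vt)/(2√(Dt))).
vt = 0.264 × 1590 = 419.76 m and 2√(Dt) = 2√(0.791 × 1590) = 70.93 m.
Argument (x−vt)/(2√(Dt)) = (356 − 419.76)/70.93 = -0.8989; ½·erfc(-0.8989) = 0.8982.
C = 6.60 × 0.8982 = 5.93 mg/L.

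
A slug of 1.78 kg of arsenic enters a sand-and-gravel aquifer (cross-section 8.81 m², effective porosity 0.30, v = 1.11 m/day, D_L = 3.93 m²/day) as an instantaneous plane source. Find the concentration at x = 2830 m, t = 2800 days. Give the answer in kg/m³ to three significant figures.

0.000313 kg/m³

For an instantaneous plane source, C(x,t) = M/(n_e·A·√(4πDt)) · exp(−(x−vt)²/(4Dt)), with n_e·A the pore (flow) area.
Plume center vt = 1.11 × 2800 = 3108 m, so the well at 2830 m is 278 m upgradient of the peak.
√(4πDt) = 371.9 m, giving peak height M/(n_e·A·√(4πDt)) = 1.78/(0.30 × 8.81 × 371.9) = 0.001811 kg/m³.
(x−vt)²/(4Dt) = (-278)²/(4 × 3.93 × 2800) = 1.756; exp(−1.756) = 0.1727.
C = 0.001811 × 0.1727 = 0.000313 kg/m³.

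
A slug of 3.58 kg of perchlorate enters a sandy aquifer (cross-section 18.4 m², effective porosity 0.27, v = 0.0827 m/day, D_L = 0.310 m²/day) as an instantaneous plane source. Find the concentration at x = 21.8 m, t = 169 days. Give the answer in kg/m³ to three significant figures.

For an instantaneous plane source, C(x,t) = M/(n_e·A·√(4πDt)) · exp(−(x−vt)²/(4Dt)), with n_e·A the pore (flow) area.
Plume center vt = 0.0827 × 169 = 13.9763 m, so the well at 21.8 m is 7.8237 m downgradient of the peak.
√(4πDt) = 25.66 m, giving peak height M/(n_e·A·√(4πDt)) = 3.58/(0.27 × 18.4 × 25.66) = 0.02808 kg/m³.
(x−vt)²/(4Dt) = (7.8237)²/(4 × 0.310 × 169) = 0.2921; exp(−0.2921) = 0.7467.
C = 0.02808 × 0.7467 = 0.0210 kg/m³.

0.0210 kg/m³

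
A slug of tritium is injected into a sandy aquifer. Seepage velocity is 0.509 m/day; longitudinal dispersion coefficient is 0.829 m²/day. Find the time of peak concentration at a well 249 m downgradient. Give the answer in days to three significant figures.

For the 1D instantaneous-source solution, setting ∂C/∂t = 0 at fixed x gives v²t² + 2Dt − x² = 0, so t = (√(D² + v²x²) − D)/v².
√(D² + v²x²) = √(0.829² + 0.509² × 249²) = 126.7; v² = 0.259081.
t = (126.7 − 0.829)/0.259081 = 486 days (vs. the pure-advection estimate x/v = 489 d).

486 days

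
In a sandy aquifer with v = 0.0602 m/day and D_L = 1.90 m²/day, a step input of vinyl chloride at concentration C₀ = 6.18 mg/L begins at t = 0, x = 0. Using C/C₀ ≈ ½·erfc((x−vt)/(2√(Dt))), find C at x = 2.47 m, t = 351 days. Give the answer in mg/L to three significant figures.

For a continuous step input, C/C₀ ≈ ½·erfc((x−vt)/(2√(Dt))).
vt = 0.0602 × 351 = 21.1302 m and 2√(Dt) = 2√(1.90 × 351) = 51.65 m.
Argument (x−vt)/(2√(Dt)) = (2.47 − 21.1302)/51.65 = -0.3613; ½·erfc(-0.3613) = 0.6953.
C = 6.18 × 0.6953 = 4.30 mg/L.

4.30 mg/L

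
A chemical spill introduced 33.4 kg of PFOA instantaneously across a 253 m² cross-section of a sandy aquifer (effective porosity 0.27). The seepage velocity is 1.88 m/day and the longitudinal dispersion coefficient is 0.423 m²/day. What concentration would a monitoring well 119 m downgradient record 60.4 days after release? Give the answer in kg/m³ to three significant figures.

For an instantaneous plane source, C(x,t) = M/(n_e·A·√(4πDt)) · exp(−(x−vt)²/(4Dt)), with n_e·A the pore (flow) area.
Plume center vt = 1.88 × 60.4 = 113.552 m, so the well at 119 m is 5.448 m downgradient of the peak.
√(4πDt) = 17.92 m, giving peak height M/(n_e·A·√(4πDt)) = 33.4/(0.27 × 253 × 17.92) = 0.02729 kg/m³.
(x−vt)²/(4Dt) = (5.448)²/(4 × 0.423 × 60.4) = 0.2904; exp(−0.2904) = 0.7480.
C = 0.02729 × 0.7480 = 0.0204 kg/m³.

0.0204 kg/m³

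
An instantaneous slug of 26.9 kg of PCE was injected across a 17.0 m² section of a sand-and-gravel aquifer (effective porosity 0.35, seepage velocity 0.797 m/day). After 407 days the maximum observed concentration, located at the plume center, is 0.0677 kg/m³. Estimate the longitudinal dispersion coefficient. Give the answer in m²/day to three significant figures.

At the plume center C_max = M/(n_e·A·√(4πDt)), so D = M²/(4πt·(n_e·A·C_max)²).
n_e·A·C_max = 0.35 × 17.0 × 0.0677 = 0.4028 kg/m.
D = 26.9²/(4π × 407 × 0.4028²) = 0.872 m²/day.

0.872 m²/day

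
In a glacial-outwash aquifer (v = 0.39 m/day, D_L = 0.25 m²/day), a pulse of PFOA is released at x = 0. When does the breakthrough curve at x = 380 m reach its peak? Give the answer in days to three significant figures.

973 days

For the 1D instantaneous-source solution, setting ∂C/∂t = 0 at fixed x gives v²t² + 2Dt − x² = 0, so t = (√(D² + v²x²) − D)/v².
√(D² + v²x²) = √(0.25² + 0.39² × 380²) = 148.2; v² = 0.1521.
t = (148.2 − 0.25)/0.1521 = 973 days (vs. the pure-advection estimate x/v = 974 d).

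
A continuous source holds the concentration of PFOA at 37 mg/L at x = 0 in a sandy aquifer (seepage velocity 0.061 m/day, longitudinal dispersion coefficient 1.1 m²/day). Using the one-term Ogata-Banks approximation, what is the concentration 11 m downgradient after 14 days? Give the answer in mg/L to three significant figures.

For a continuous step input, C/C₀ ≈ ½·erfc((x−vt)/(2√(Dt))).
vt = 0.061 × 14 = 0.854 m and 2√(Dt) = 2√(1.1 × 14) = 7.849 m.
Argument (x−vt)/(2√(Dt)) = (11 − 0.854)/7.849 = 1.293; ½·erfc(1.293) = 0.03373.
C = 37 × 0.03373 = 1.25 mg/L.

1.25 mg/L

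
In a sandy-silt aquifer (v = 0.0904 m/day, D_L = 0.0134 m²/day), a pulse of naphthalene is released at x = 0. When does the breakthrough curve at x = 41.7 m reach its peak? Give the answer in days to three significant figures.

460 days

For the 1D instantaneous-source solution, setting ∂C/∂t = 0 at fixed x gives v²t² + 2Dt − x² = 0, so t = (√(D² + v²x²) − D)/v².
√(D² + v²x²) = √(0.0134² + 0.0904² × 41.7²) = 3.770; v² = 0.00817216.
t = (3.770 − 0.0134)/0.00817216 = 460 days (vs. the pure-advection estimate x/v = 461 d).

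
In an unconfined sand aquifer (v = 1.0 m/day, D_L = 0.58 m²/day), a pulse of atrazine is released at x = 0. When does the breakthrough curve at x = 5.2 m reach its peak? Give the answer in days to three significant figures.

4.65 days

For the 1D instantaneous-source solution, setting ∂C/∂t = 0 at fixed x gives v²t² + 2Dt − x² = 0, so t = (√(D² + v²x²) − D)/v².
√(D² + v²x²) = √(0.58² + 1.0² × 5.2²) = 5.232; v² = 1.
t = (5.232 − 0.58)/1 = 4.65 days (vs. the pure-advection estimate x/v = 5.20 d).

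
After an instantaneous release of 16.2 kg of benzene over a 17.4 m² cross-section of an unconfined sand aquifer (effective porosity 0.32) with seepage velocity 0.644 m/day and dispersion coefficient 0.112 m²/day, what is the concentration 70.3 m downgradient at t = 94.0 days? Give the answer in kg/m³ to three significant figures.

For an instantaneous plane source, C(x,t) = M/(n_e·A·√(4πDt)) · exp(−(x−vt)²/(4Dt)), with n_e·A the pore (flow) area.
Plume center vt = 0.644 × 94.0 = 60.536 m, so the well at 70.3 m is 9.764 m downgradient of the peak.
√(4πDt) = 11.50 m, giving peak height M/(n_e·A·√(4πDt)) = 16.2/(0.32 × 17.4 × 11.50) = 0.2530 kg/m³.
(x−vt)²/(4Dt) = (9.764)²/(4 × 0.112 × 94.0) = 2.264; exp(−2.264) = 0.1039.
C = 0.2530 × 0.1039 = 0.0263 kg/m³.

0.0263 kg/m³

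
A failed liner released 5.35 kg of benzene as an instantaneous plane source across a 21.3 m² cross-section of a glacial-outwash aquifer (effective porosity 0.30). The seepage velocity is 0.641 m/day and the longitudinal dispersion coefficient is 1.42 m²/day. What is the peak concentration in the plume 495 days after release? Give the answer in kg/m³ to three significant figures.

The peak of an instantaneous 1D plume sits at x = vt; there the Gaussian factor is 1 and C_max = M/(n_e·A·√(4πDt)), where n_e·A is the pore area the mass is dissolved in.
√(4πDt) = √(4π × 1.42 × 495) = 93.98 m, so C_max = 5.35/(0.30 × 21.3 × 93.98) = 0.00891 kg/m³.

0.00891 kg/m³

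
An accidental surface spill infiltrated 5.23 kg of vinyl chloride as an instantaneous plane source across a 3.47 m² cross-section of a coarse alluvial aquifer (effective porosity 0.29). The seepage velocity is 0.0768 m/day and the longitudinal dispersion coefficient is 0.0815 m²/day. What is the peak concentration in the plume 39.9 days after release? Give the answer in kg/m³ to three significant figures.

The peak of an instantaneous 1D plume sits at x = vt; there the Gaussian factor is 1 and C_max = M/(n_e·A·√(4πDt)), where n_e·A is the pore area the mass is dissolved in.
√(4πDt) = √(4π × 0.0815 × 39.9) = 6.392 m, so C_max = 5.23/(0.29 × 3.47 × 6.392) = 0.813 kg/m³.

0.813 kg/m³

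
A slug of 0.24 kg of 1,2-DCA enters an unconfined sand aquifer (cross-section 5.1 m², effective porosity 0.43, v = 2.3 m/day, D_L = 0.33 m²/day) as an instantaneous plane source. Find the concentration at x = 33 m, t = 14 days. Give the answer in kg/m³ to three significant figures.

0.0139 kg/m³

For an instantaneous plane source, C(x,t) = M/(n_e·A·√(4πDt)) · exp(−(x−vt)²/(4Dt)), with n_e·A the pore (flow) area.
Plume center vt = 2.3 × 14 = 32.2 m, so the well at 33 m is 0.8 m downgradient of the peak.
√(4πDt) = 7.619 m, giving peak height M/(n_e·A·√(4πDt)) = 0.24/(0.43 × 5.1 × 7.619) = 0.01436 kg/m³.
(x−vt)²/(4Dt) = (0.8)²/(4 × 0.33 × 14) = 0.03463; exp(−0.03463) = 0.9660.
C = 0.01436 × 0.9660 = 0.0139 kg/m³.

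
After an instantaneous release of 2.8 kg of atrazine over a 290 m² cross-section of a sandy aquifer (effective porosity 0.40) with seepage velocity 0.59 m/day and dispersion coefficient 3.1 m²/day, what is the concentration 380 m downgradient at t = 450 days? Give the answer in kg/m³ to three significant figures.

1.74e-05 kg/m³

For an instantaneous plane source, C(x,t) = M/(n_e·A·√(4πDt)) · exp(−(x−vt)²/(4Dt)), with n_e·A the pore (flow) area.
Plume center vt = 0.59 × 450 = 265.5 m, so the well at 380 m is 114.5 m downgradient of the peak.
√(4πDt) = 132.4 m, giving peak height M/(n_e·A·√(4πDt)) = 2.8/(0.40 × 290 × 132.4) = 0.0001823 kg/m³.
(x−vt)²/(4Dt) = (114.5)²/(4 × 3.1 × 450) = 2.350; exp(−2.350) = 0.09537.
C = 0.0001823 × 0.09537 = 1.74e-05 kg/m³.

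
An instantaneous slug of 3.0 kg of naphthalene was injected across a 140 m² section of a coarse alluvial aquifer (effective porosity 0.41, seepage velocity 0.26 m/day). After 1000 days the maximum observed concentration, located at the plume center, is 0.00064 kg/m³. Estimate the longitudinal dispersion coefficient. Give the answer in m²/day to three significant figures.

At the plume center C_max = M/(n_e·A·√(4πDt)), so D = M²/(4πt·(n_e·A·C_max)²).
n_e·A·C_max = 0.41 × 140 × 0.00064 = 0.03674 kg/m.
D = 3.0²/(4π × 1000 × 0.03674²) = 0.531 m²/day.

0.531 m²/day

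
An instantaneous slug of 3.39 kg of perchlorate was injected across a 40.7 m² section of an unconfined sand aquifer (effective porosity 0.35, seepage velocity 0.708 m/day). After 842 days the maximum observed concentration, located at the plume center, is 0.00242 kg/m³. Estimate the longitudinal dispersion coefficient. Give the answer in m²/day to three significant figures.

At the plume center C_max = M/(n_e·A·√(4πDt)), so D = M²/(4πt·(n_e·A·C_max)²).
n_e·A·C_max = 0.35 × 40.7 × 0.00242 = 0.03447 kg/m.
D = 3.39²/(4π × 842 × 0.03447²) = 0.914 m²/day.

0.914 m²/day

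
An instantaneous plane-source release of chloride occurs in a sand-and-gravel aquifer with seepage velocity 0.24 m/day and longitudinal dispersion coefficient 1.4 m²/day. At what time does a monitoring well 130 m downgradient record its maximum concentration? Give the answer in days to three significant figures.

For the 1D instantaneous-source solution, setting ∂C/∂t = 0 at fixed x gives v²t² + 2Dt − x² = 0, so t = (√(D² + v²x²) − D)/v².
√(D² + v²x²) = √(1.4² + 0.24² × 130²) = 31.23; v² = 0.0576.
t = (31.23 − 1.4)/0.0576 = 518 days (vs. the pure-advection estimate x/v = 542 d).

518 days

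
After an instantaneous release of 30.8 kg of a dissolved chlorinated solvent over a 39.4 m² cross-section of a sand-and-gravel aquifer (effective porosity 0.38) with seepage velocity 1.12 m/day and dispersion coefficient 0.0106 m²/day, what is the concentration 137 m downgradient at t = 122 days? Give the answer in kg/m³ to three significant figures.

0.498 kg/m³

For an instantaneous plane source, C(x,t) = M/(n_e·A·√(4πDt)) · exp(−(x−vt)²/(4Dt)), with n_e·A the pore (flow) area.
Plume center vt = 1.12 × 122 = 136.64 m, so the well at 137 m is 0.36 m downgradient of the peak.
√(4πDt) = 4.031 m, giving peak height M/(n_e·A·√(4πDt)) = 30.8/(0.38 × 39.4 × 4.031) = 0.5103 kg/m³.
(x−vt)²/(4Dt) = (0.36)²/(4 × 0.0106 × 122) = 0.02505; exp(−0.02505) = 0.9753.
C = 0.5103 × 0.9753 = 0.498 kg/m³.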